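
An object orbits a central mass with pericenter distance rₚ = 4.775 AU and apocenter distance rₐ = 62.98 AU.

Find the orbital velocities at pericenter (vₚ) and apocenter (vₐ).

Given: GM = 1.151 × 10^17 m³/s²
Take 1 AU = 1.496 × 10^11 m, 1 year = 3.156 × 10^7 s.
rₚ = 4.775 AU = 7.1434 × 10^11 m
rₐ = 62.98 AU = 9.42181 × 10^12 m
GM = 1.151 × 10^17 m³/s²
a = (rₚ + rₐ)/2 = 5.06807 × 10^12 m
Vis-viva: v² = GM (2/r − 1/a)
vₚ² = 1.151 × 10^17 × (2.79979 × 10^-12 − 1.97314 × 10^-13) = 299545 m²/s²
vₚ = 547.307 m/s ≈ 0.1155 AU/year
vₐ² = 1.151 × 10^17 × (2.12273 × 10^-13 − 1.97314 × 10^-13) = 1721.88 m²/s²
vₐ = 41.4956 m/s ≈ 41.5 m/s

Final answer: vₚ = 0.1155 AU/year, vₐ = 41.5 m/s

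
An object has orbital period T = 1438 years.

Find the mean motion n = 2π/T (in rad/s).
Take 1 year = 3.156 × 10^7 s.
T = 1438 years = 4.53833 × 10^10 s
n = 2π / (4.53833 × 10^10 s) = 1.38447 × 10^-10 rad/s ≈ 1.384 × 10^-10 rad/s

Final answer: n = 1.384 × 10^-10 rad/s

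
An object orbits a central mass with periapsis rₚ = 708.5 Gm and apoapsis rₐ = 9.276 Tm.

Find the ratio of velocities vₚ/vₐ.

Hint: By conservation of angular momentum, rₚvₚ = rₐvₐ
rₚ = 708.5 Gm = 7.085 × 10^11 m
rₐ = 9.276 Tm = 9.276 × 10^12 m
rₚvₚ = rₐvₐ  ⇒  vₚ/vₐ = rₐ/rₚ
vₚ/vₐ = (9.276 × 10^12) / (7.085 × 10^11) = 13.0924

Final answer: vₚ/vₐ = 13.09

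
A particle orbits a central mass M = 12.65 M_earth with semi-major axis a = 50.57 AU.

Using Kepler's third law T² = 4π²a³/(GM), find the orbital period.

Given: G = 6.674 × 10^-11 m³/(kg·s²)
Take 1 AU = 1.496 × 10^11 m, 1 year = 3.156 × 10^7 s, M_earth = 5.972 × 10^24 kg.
M = 12.65 M_earth = 7.55458 × 10^25 kg
GM = G × M = 6.674 × 10^-11 × 7.55458 × 10^25 = 5.04193 × 10^15 m³/s²
a = 50.57 AU = 7.56527 × 10^12 m
a³ = 4.32986 × 10^38 m³
T = 2π √(a³/GM) = 2π √((4.32986 × 10^38) / (5.04193 × 10^15)) = 2π × 2.93048 × 10^11 s
T = 1.84127 × 10^12 s ≈ 5.834 × 10^4 years

Final answer: 5.834 × 10^4 years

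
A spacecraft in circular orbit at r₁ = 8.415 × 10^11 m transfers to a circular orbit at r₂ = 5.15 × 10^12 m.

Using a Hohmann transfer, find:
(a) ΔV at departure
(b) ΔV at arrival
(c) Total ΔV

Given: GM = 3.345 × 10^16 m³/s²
r₁ = 8.415 × 10^11 m
r₂ = 5.15 × 10^12 m
GM = 3.345 × 10^16 m³/s²
Transfer ellipse: a_t = (r₁ + r₂)/2 = 2.99575 × 10^12 m
Circular speed at r₁: v₁ = √(GM/r₁) = 199.375 m/s
Transfer speed at r₁ (periapsis): v₁ₜ = √(GM(2/r₁ − 1/a_t)) = 261.41 m/s
(a) ΔV₁ = v₁ₜ − v₁ = 62.0346 m/s ≈ 62.03 m/s
Circular speed at r₂: v₂ = √(GM/r₂) = 80.5925 m/s
Transfer speed at r₂ (apoapsis): v₂ₜ = √(GM(2/r₂ − 1/a_t)) = 42.7139 m/s
(b) ΔV₂ = v₂ − v₂ₜ = 37.8786 m/s ≈ 37.88 m/s
(c) ΔV_total = ΔV₁ + ΔV₂ = 99.9133 m/s ≈ 99.91 m/s

Final answer:
(a) ΔV₁ = 62.03 m/s
(b) ΔV₂ = 37.88 m/s
(c) ΔV_total = 99.91 m/s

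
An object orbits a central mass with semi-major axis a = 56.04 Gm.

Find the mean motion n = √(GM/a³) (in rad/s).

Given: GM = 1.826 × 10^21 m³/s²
a = 56.04 Gm = 5.604 × 10^10 m
GM = 1.826 × 10^21 m³/s²
a³ = 1.75993 × 10^32 m³
GM/a³ = (1.826 × 10^21) / (1.75993 × 10^32) = 1.03754 × 10^-11 s⁻²
n = √(GM/a³) = 3.22109 × 10^-6 rad/s ≈ 3.221 × 10^-6 rad/s

Final answer: n = 3.221 × 10^-6 rad/s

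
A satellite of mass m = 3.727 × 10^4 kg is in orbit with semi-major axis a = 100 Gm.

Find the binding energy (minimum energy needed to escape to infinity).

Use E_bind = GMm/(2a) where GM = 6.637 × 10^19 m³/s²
a = 100 Gm = 1 × 10^11 m
GM = 6.637 × 10^19 m³/s²
m = 3.727 × 10^4 kg
GMm = 6.637 × 10^19 × 37270 = 2.47361 × 10^24 m³·kg/s²
2a = 2 × 10^11 m
E_bind = GMm/(2a) = 1.2368 × 10^13 J ≈ 12.37 TJ

Final answer: 12.37 TJ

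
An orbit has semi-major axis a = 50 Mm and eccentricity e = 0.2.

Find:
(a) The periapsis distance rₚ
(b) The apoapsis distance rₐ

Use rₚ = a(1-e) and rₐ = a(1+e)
a = 50 Mm = 5 × 10^7 m
e = 0.2:  1 − e = 0.8,  1 + e = 1.2
(a) rₚ = a(1 − e) = 5 × 10^7 m × 0.8 = 4 × 10^7 m ≈ 40 Mm
(b) rₐ = a(1 + e) = 5 × 10^7 m × 1.2 = 6 × 10^7 m ≈ 60 Mm

Final answer:
(a) rₚ = 40 Mm
(b) rₐ = 60 Mm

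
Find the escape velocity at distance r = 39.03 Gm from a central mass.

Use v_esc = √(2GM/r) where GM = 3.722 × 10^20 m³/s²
r = 39.03 Gm = 3.903 × 10^10 m
GM = 3.722 × 10^20 m³/s²
2GM/r = 2 × (3.722 × 10^20) / (3.903 × 10^10) = 1.90725 × 10^10 m²/s²
v_esc = √(2GM/r) = 138103 m/s ≈ 138.1 km/s

Final answer: 138.1 km/s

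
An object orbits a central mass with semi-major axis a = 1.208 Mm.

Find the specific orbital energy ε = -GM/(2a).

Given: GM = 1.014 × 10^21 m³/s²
a = 1.208 Mm = 1.208 × 10^6 m
GM = 1.014 × 10^21 m³/s²
2a = 2.416 × 10^6 m
ε = −GM/(2a) = -4.19702 × 10^14 J/kg ≈ -4.197 × 10^5 GJ/kg

Final answer: -4.197 × 10^5 GJ/kg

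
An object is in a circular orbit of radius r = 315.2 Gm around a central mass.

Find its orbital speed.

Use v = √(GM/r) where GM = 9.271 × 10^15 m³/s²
r = 315.2 Gm = 3.152 × 10^11 m
GM = 9.271 × 10^15 m³/s²
GM/r = (9.271 × 10^15) / (3.152 × 10^11) = 29413.1 m²/s²
v = √(GM/r) = 171.502 m/s ≈ 171.5 m/s

Final answer: 171.5 m/s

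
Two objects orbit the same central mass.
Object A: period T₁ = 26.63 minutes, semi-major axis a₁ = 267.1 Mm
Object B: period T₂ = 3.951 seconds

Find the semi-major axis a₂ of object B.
T₁ = 26.63 minutes = 1597.8 s
T₂ = 3.951 seconds
a₁ = 267.1 Mm = 2.671 × 10^8 m
Kepler's third law: (T₂/T₁)² = (a₂/a₁)³  ⇒  a₂ = a₁ (T₂/T₁)^(2/3)
T₂/T₁ = 0.00247278
(T₂/T₁)^(2/3) = 0.0182862
a₂ = 2.671 × 10^8 m × 0.0182862 = 4.88424 × 10^6 m ≈ 4.884 Mm

Final answer: a₂ = 4.884 Mm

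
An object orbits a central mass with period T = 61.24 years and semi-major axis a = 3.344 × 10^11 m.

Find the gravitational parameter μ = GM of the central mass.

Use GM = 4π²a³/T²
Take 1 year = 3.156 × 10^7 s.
T = 61.24 years = 1.93273 × 10^9 s
a = 3.344 × 10^11 m
a³ = 3.73937 × 10^34 m³
T² = 3.73546 × 10^18 s²
GM = 4π² × (3.73937 × 10^34) / (3.73546 × 10^18) = 3.95198 × 10^17 m³/s²
GM ≈ 3.952 × 10^17 m³/s²

Final answer: GM = 3.952 × 10^17 m³/s²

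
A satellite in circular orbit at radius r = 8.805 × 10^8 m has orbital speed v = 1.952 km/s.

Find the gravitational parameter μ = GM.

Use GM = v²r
r = 8.805 × 10^8 m
v = 1.952 km/s = 1952 m/s
v² = 3.8103 × 10^6 m²/s²
GM = v²r = 3.8103 × 10^6 × 8.805 × 10^8 = 3.35497 × 10^15 m³/s²
GM ≈ 3.355 × 10^15 m³/s²

Final answer: GM = 3.355 × 10^15 m³/s²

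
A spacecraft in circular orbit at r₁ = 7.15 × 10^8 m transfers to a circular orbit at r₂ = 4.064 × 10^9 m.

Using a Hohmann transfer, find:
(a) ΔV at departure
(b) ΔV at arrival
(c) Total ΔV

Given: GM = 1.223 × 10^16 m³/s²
r₁ = 7.15 × 10^8 m
r₂ = 4.064 × 10^9 m
GM = 1.223 × 10^16 m³/s²
Transfer ellipse: a_t = (r₁ + r₂)/2 = 2.3895 × 10^9 m
Circular speed at r₁: v₁ = √(GM/r₁) = 4135.81 m/s
Transfer speed at r₁ (periapsis): v₁ₜ = √(GM(2/r₁ − 1/a_t)) = 5393.66 m/s
(a) ΔV₁ = v₁ₜ − v₁ = 1257.85 m/s ≈ 1.258 km/s
Circular speed at r₂: v₂ = √(GM/r₂) = 1734.75 m/s
Transfer speed at r₂ (apoapsis): v₂ₜ = √(GM(2/r₂ − 1/a_t)) = 948.934 m/s
(b) ΔV₂ = v₂ − v₂ₜ = 785.814 m/s ≈ 785.8 m/s
(c) ΔV_total = ΔV₁ + ΔV₂ = 2043.67 m/s ≈ 2.044 km/s

Final answer:
(a) ΔV₁ = 1.258 km/s
(b) ΔV₂ = 785.8 m/s
(c) ΔV_total = 2.044 km/s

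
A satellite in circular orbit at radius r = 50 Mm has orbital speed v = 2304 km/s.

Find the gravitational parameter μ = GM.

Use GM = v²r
r = 50 Mm = 5 × 10^7 m
v = 2304 km/s = 2.304 × 10^6 m/s
v² = 5.30842 × 10^12 m²/s²
GM = v²r = 5.30842 × 10^12 × 5 × 10^7 = 2.65421 × 10^20 m³/s²
GM ≈ 2.654 × 10^20 m³/s²

Final answer: GM = 2.654 × 10^20 m³/s²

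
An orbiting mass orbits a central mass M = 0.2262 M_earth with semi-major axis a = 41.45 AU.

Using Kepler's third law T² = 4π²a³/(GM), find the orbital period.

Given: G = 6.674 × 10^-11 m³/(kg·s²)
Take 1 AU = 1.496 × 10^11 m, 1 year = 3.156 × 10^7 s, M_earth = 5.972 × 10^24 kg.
M = 0.2262 M_earth = 1.35087 × 10^24 kg
GM = G × M = 6.674 × 10^-11 × 1.35087 × 10^24 = 9.01568 × 10^13 m³/s²
a = 41.45 AU = 6.20092 × 10^12 m
a³ = 2.38434 × 10^38 m³
T = 2π √(a³/GM) = 2π √((2.38434 × 10^38) / (9.01568 × 10^13)) = 2π × 1.62624 × 10^12 s
T = 1.0218 × 10^13 s ≈ 3.238 × 10^5 years

Final answer: 3.238 × 10^5 years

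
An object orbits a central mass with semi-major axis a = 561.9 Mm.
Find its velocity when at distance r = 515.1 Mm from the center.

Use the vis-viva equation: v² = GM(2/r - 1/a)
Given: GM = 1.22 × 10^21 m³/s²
a = 561.9 Mm = 5.619 × 10^8 m
r = 515.1 Mm = 5.151 × 10^8 m
GM = 1.22 × 10^21 m³/s²
2/r − 1/a = 3.88274 × 10^-9 − 1.77968 × 10^-9 = 2.10307 × 10^-9 m⁻¹
v² = GM (2/r − 1/a) = 2.56574 × 10^12 m²/s²
v = 1.60179 × 10^6 m/s ≈ 1602 km/s

Final answer: 1602 km/s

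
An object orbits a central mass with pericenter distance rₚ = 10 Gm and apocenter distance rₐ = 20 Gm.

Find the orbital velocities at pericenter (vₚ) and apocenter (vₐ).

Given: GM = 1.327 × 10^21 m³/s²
rₚ = 10 Gm = 1 × 10^10 m
rₐ = 20 Gm = 2 × 10^10 m
GM = 1.327 × 10^21 m³/s²
a = (rₚ + rₐ)/2 = 1.5 × 10^10 m
Vis-viva: v² = GM (2/r − 1/a)
vₚ² = 1.327 × 10^21 × (2 × 10^-10 − 6.66667 × 10^-11) = 1.76933 × 10^11 m²/s²
vₚ = 420634 m/s ≈ 420.6 km/s
vₐ² = 1.327 × 10^21 × (1 × 10^-10 − 6.66667 × 10^-11) = 4.42333 × 10^10 m²/s²
vₐ = 210317 m/s ≈ 210.3 km/s

Final answer: vₚ = 420.6 km/s, vₐ = 210.3 km/s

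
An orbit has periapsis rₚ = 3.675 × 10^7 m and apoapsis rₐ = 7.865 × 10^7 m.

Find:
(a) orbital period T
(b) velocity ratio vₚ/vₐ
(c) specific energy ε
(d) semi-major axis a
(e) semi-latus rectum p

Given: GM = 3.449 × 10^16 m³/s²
rₚ = 3.675 × 10^7 m
rₐ = 7.865 × 10^7 m
GM = 3.449 × 10^16 m³/s²
a = (rₚ + rₐ)/2 = 5.77 × 10^7 m
e = (rₐ − rₚ)/(rₐ + rₚ) = (4.19 × 10^7) / (1.154 × 10^8) = 0.363085
(a) a³ = 1.921 × 10^23 m³;  T = 2π √(a³/GM) = 2π × 2360.03 s = 14828.5 s ≈ 4.119 hours
(b) vₚ/vₐ = rₐ/rₚ (angular momentum) = (7.865 × 10^7) / (3.675 × 10^7) = 2.14014 ≈ 2.14
(c) 2a = 1.154 × 10^8 m;  ε = −GM/(2a) = -2.98873 × 10^8 J/kg ≈ -298.9 MJ/kg
(d) a = 5.77 × 10^7 m ≈ 5.77 × 10^7 m
(e) 1 − e² = 0.868169;  p = a(1 − e²) = 5.77 × 10^7 × 0.868169 = 5.00934 × 10^7 m ≈ 5.009 × 10^7 m

Final answer:
(a) orbital period T = 4.119 hours
(b) velocity ratio vₚ/vₐ = 2.14
(c) specific energy ε = -298.9 MJ/kg
(d) semi-major axis a = 5.77 × 10^7 m
(e) semi-latus rectum p = 5.009 × 10^7 m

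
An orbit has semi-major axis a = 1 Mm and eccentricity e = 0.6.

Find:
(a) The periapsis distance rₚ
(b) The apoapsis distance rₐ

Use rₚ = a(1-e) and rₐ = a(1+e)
a = 1 Mm = 1 × 10^6 m
e = 0.6:  1 − e = 0.4,  1 + e = 1.6
(a) rₚ = a(1 − e) = 1 × 10^6 m × 0.4 = 400000 m ≈ 400 km
(b) rₐ = a(1 + e) = 1 × 10^6 m × 1.6 = 1.6 × 10^6 m ≈ 1.6 Mm

Final answer:
(a) rₚ = 400 km
(b) rₐ = 1.6 Mm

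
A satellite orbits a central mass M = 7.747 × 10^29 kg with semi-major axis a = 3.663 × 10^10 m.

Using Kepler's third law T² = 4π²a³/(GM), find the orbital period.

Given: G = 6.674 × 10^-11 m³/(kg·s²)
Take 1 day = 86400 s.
M = 7.747 × 10^29 kg
GM = G × M = 6.674 × 10^-11 × 7.747 × 10^29 = 5.17035 × 10^19 m³/s²
a = 3.663 × 10^10 m
a³ = 4.91486 × 10^31 m³
T = 2π √(a³/GM) = 2π √((4.91486 × 10^31) / (5.17035 × 10^19)) = 2π × 974980 s
T = 6.12598 × 10^6 s ≈ 70.9 days

Final answer: 70.9 days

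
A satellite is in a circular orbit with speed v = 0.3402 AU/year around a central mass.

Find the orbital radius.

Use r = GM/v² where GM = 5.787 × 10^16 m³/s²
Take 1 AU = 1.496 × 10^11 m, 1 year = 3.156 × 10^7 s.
v = 0.3402 AU/year = 1612.61 m/s
GM = 5.787 × 10^16 m³/s²
v² = 2.60051 × 10^6 m²/s²
r = GM/v² = (5.787 × 10^16) / (2.60051 × 10^6) = 2.22534 × 10^10 m ≈ 0.1488 AU

Final answer: 0.1488 AU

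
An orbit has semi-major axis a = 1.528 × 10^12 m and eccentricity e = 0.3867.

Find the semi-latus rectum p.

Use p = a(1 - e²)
a = 1.528 × 10^12 m
e = 0.3867,  e² = 0.149537,  1 − e² = 0.850463
p = a(1 − e²) = 1.528 × 10^12 m × 0.850463 = 1.29951 × 10^12 m ≈ 1.3 × 10^12 m

Final answer: p = 1.3 × 10^12 m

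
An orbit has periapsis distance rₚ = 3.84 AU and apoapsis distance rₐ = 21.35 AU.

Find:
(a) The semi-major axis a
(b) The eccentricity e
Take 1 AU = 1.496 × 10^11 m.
rₚ = 3.84 AU = 5.74464 × 10^11 m
rₐ = 21.35 AU = 3.19396 × 10^12 m
(a) a = (rₚ + rₐ)/2 = 1.88421 × 10^12 m ≈ 12.6 AU
(b) e = (rₐ − rₚ)/(rₐ + rₚ) = (2.6195 × 10^12) / (3.76842 × 10^12) = 0.695117

Final answer:
(a) a = 12.6 AU
(b) e = 0.6951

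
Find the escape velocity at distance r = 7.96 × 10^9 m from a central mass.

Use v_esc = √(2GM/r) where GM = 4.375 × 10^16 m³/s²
r = 7.96 × 10^9 m
GM = 4.375 × 10^16 m³/s²
2GM/r = 2 × (4.375 × 10^16) / (7.96 × 10^9) = 1.09925 × 10^7 m²/s²
v_esc = √(2GM/r) = 3315.49 m/s ≈ 3.315 km/s

Final answer: 3.315 km/s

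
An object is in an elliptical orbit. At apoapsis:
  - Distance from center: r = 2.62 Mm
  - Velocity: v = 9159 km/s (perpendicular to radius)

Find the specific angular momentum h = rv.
r = 2.62 Mm = 2.62 × 10^6 m
v = 9159 km/s = 9.159 × 10^6 m/s
h = rv = 2.62 × 10^6 × 9.159 × 10^6 = 2.39966 × 10^13 m²/s ≈ 2.4 × 10^13 m²/s

Final answer: h = 2.4 × 10^13 m²/s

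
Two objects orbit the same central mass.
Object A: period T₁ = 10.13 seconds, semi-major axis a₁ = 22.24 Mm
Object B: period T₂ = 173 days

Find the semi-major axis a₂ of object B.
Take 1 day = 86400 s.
T₁ = 10.13 seconds
T₂ = 173 days = 1.49472 × 10^7 s
a₁ = 22.24 Mm = 2.224 × 10^7 m
Kepler's third law: (T₂/T₁)² = (a₂/a₁)³  ⇒  a₂ = a₁ (T₂/T₁)^(2/3)
T₂/T₁ = 1.47554 × 10^6
(T₂/T₁)^(2/3) = 12960.9
a₂ = 2.224 × 10^7 m × 12960.9 = 2.88249 × 10^11 m ≈ 288.2 Gm

Final answer: a₂ = 288.2 Gm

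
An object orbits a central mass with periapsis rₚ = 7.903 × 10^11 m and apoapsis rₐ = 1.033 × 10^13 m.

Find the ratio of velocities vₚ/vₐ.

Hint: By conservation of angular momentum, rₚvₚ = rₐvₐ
rₚ = 7.903 × 10^11 m
rₐ = 1.033 × 10^13 m
rₚvₚ = rₐvₐ  ⇒  vₚ/vₐ = rₐ/rₚ
vₚ/vₐ = (1.033 × 10^13) / (7.903 × 10^11) = 13.071

Final answer: vₚ/vₐ = 13.07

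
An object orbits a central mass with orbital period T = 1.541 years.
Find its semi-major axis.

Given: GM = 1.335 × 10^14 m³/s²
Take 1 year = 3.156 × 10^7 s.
T = 1.541 years = 4.8634 × 10^7 s
GM = 1.335 × 10^14 m³/s²
Kepler's third law: a³ = GM T² / (4π²)
T² = 2.36526 × 10^15 s²
a³ = (1.335 × 10^14) × (2.36526 × 10^15) / (4π²) = 7.99836 × 10^27 m³
a = (a³)^(1/3) = 1.99986 × 10^9 m ≈ 2 Gm

Final answer: 2 Gm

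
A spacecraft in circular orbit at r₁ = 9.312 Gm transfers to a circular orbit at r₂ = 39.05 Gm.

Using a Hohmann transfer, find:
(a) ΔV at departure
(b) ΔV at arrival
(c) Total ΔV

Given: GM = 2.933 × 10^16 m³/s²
r₁ = 9.312 Gm = 9.312 × 10^9 m
r₂ = 39.05 Gm = 3.905 × 10^10 m
GM = 2.933 × 10^16 m³/s²
Transfer ellipse: a_t = (r₁ + r₂)/2 = 2.4181 × 10^10 m
Circular speed at r₁: v₁ = √(GM/r₁) = 1774.74 m/s
Transfer speed at r₁ (periapsis): v₁ₜ = √(GM(2/r₁ − 1/a_t)) = 2255.32 m/s
(a) ΔV₁ = v₁ₜ − v₁ = 480.58 m/s ≈ 480.6 m/s
Circular speed at r₂: v₂ = √(GM/r₂) = 866.654 m/s
Transfer speed at r₂ (apoapsis): v₂ₜ = √(GM(2/r₂ − 1/a_t)) = 537.811 m/s
(b) ΔV₂ = v₂ − v₂ₜ = 328.842 m/s ≈ 328.8 m/s
(c) ΔV_total = ΔV₁ + ΔV₂ = 809.422 m/s ≈ 809.4 m/s

Final answer:
(a) ΔV₁ = 480.6 m/s
(b) ΔV₂ = 328.8 m/s
(c) ΔV_total = 809.4 m/s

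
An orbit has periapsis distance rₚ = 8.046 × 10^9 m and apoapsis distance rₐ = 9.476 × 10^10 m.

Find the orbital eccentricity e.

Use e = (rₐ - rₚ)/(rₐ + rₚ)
rₚ = 8.046 × 10^9 m
rₐ = 9.476 × 10^10 m
rₐ − rₚ = 8.6714 × 10^10 m
rₐ + rₚ = 1.02806 × 10^11 m
e = (rₐ − rₚ)/(rₐ + rₚ) = 0.843472

Final answer: e = 0.8435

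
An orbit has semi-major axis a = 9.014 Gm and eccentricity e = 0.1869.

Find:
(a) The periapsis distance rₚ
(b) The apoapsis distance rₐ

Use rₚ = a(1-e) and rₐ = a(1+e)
a = 9.014 Gm = 9.014 × 10^9 m
e = 0.1869:  1 − e = 0.8131,  1 + e = 1.1869
(a) rₚ = a(1 − e) = 9.014 × 10^9 m × 0.8131 = 7.32928 × 10^9 m ≈ 7.329 Gm
(b) rₐ = a(1 + e) = 9.014 × 10^9 m × 1.1869 = 1.06987 × 10^10 m ≈ 10.7 Gm

Final answer:
(a) rₚ = 7.329 Gm
(b) rₐ = 10.7 Gm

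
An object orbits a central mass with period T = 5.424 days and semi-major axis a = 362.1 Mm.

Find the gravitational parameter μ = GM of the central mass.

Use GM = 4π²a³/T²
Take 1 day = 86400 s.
T = 5.424 days = 468634 s
a = 362.1 Mm = 3.621 × 10^8 m
a³ = 4.74773 × 10^25 m³
T² = 2.19617 × 10^11 s²
GM = 4π² × (4.74773 × 10^25) / (2.19617 × 10^11) = 8.53451 × 10^15 m³/s²
GM ≈ 8.535 × 10^15 m³/s²

Final answer: GM = 8.535 × 10^15 m³/s²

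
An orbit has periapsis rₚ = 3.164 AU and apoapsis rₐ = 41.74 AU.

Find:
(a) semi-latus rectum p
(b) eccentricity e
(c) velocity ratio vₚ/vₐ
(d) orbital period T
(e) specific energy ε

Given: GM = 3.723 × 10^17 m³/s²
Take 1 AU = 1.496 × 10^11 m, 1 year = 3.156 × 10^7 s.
rₚ = 3.164 AU = 4.73334 × 10^11 m
rₐ = 41.74 AU = 6.2443 × 10^12 m
GM = 3.723 × 10^17 m³/s²
a = (rₚ + rₐ)/2 = 3.35882 × 10^12 m
e = (rₐ − rₚ)/(rₐ + rₚ) = (5.77097 × 10^12) / (6.71764 × 10^12) = 0.859077
(a) 1 − e² = 0.261986;  p = a(1 − e²) = 3.35882 × 10^12 × 0.261986 = 8.79965 × 10^11 m ≈ 5.882 AU
(b) e = 0.859077 ≈ 0.8591
(c) vₚ/vₐ = rₐ/rₚ (angular momentum) = (6.2443 × 10^12) / (4.73334 × 10^11) = 13.1922 ≈ 13.19
(d) a³ = 3.78931 × 10^37 m³;  T = 2π √(a³/GM) = 2π × 1.00887 × 10^10 s = 6.33889 × 10^10 s ≈ 2009 years
(e) 2a = 6.71764 × 10^12 m;  ε = −GM/(2a) = -55421.3 J/kg ≈ -55.42 kJ/kg

Final answer:
(a) semi-latus rectum p = 5.882 AU
(b) eccentricity e = 0.8591
(c) velocity ratio vₚ/vₐ = 13.19
(d) orbital period T = 2009 years
(e) specific energy ε = -55.42 kJ/kg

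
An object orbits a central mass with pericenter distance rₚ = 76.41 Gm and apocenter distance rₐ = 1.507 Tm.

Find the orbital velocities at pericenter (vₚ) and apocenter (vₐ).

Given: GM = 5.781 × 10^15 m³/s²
rₚ = 76.41 Gm = 7.641 × 10^10 m
rₐ = 1.507 Tm = 1.507 × 10^12 m
GM = 5.781 × 10^15 m³/s²
a = (rₚ + rₐ)/2 = 7.91705 × 10^11 m
Vis-viva: v² = GM (2/r − 1/a)
vₚ² = 5.781 × 10^15 × (2.61746 × 10^-11 − 1.2631 × 10^-12) = 144013 m²/s²
vₚ = 379.491 m/s ≈ 379.5 m/s
vₐ² = 5.781 × 10^15 × (1.32714 × 10^-12 − 1.2631 × 10^-12) = 370.234 m²/s²
vₐ = 19.2415 m/s ≈ 19.24 m/s

Final answer: vₚ = 379.5 m/s, vₐ = 19.24 m/s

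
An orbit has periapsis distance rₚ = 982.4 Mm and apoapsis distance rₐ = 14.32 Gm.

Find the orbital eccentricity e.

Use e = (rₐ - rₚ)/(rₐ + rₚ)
rₚ = 982.4 Mm = 9.824 × 10^8 m
rₐ = 14.32 Gm = 1.432 × 10^10 m
rₐ − rₚ = 1.33376 × 10^10 m
rₐ + rₚ = 1.53024 × 10^10 m
e = (rₐ − rₚ)/(rₐ + rₚ) = 0.871602

Final answer: e = 0.8716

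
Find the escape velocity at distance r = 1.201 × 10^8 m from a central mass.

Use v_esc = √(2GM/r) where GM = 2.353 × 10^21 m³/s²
r = 1.201 × 10^8 m
GM = 2.353 × 10^21 m³/s²
2GM/r = 2 × (2.353 × 10^21) / (1.201 × 10^8) = 3.9184 × 10^13 m²/s²
v_esc = √(2GM/r) = 6.25971 × 10^6 m/s ≈ 6260 km/s

Final answer: 6260 km/s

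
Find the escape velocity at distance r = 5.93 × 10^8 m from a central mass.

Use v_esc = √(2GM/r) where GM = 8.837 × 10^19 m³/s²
r = 5.93 × 10^8 m
GM = 8.837 × 10^19 m³/s²
2GM/r = 2 × (8.837 × 10^19) / (5.93 × 10^8) = 2.98044 × 10^11 m²/s²
v_esc = √(2GM/r) = 545934 m/s ≈ 545.9 km/s

Final answer: 545.9 km/s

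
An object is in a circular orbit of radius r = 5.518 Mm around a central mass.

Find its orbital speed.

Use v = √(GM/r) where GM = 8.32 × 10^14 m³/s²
r = 5.518 Mm = 5.518 × 10^6 m
GM = 8.32 × 10^14 m³/s²
GM/r = (8.32 × 10^14) / (5.518 × 10^6) = 1.50779 × 10^8 m²/s²
v = √(GM/r) = 12279.2 m/s ≈ 12.28 km/s

Final answer: 12.28 km/s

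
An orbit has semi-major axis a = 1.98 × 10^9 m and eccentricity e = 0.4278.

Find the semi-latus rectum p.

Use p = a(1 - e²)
a = 1.98 × 10^9 m
e = 0.4278,  e² = 0.183013,  1 − e² = 0.816987
p = a(1 − e²) = 1.98 × 10^9 m × 0.816987 = 1.61763 × 10^9 m ≈ 1.618 × 10^9 m

Final answer: p = 1.618 × 10^9 m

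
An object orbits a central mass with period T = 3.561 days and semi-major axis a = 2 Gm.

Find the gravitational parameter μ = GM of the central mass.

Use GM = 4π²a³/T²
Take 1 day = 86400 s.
T = 3.561 days = 307670 s
a = 2 Gm = 2 × 10^9 m
a³ = 8 × 10^27 m³
T² = 9.46611 × 10^10 s²
GM = 4π² × (8 × 10^27) / (9.46611 × 10^10) = 3.3364 × 10^18 m³/s²
GM ≈ 3.336 × 10^18 m³/s²

Final answer: GM = 3.336 × 10^18 m³/s²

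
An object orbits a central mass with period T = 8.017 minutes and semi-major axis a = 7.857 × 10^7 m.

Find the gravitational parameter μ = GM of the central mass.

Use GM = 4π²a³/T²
T = 8.017 minutes = 481.02 s
a = 7.857 × 10^7 m
a³ = 4.85032 × 10^23 m³
T² = 231380 s²
GM = 4π² × (4.85032 × 10^23) / 231380 = 8.27568 × 10^19 m³/s²
GM ≈ 8.276 × 10^19 m³/s²

Final answer: GM = 8.276 × 10^19 m³/s²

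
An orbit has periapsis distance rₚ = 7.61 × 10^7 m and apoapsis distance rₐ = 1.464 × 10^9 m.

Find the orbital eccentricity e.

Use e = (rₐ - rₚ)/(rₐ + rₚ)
rₚ = 7.61 × 10^7 m
rₐ = 1.464 × 10^9 m
rₐ − rₚ = 1.3879 × 10^9 m
rₐ + rₚ = 1.5401 × 10^9 m
e = (rₐ − rₚ)/(rₐ + rₚ) = 0.901175

Final answer: e = 0.9012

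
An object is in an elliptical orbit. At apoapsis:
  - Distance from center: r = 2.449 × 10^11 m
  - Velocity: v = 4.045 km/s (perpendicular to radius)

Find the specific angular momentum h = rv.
r = 2.449 × 10^11 m
v = 4.045 km/s = 4045 m/s
h = rv = 2.449 × 10^11 × 4045 = 9.9062 × 10^14 m²/s ≈ 9.906 × 10^14 m²/s

Final answer: h = 9.906 × 10^14 m²/s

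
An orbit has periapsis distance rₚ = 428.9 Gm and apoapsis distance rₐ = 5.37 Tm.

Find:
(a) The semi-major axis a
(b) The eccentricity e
rₚ = 428.9 Gm = 4.289 × 10^11 m
rₐ = 5.37 Tm = 5.37 × 10^12 m
(a) a = (rₚ + rₐ)/2 = 2.89945 × 10^12 m ≈ 2.899 Tm
(b) e = (rₐ − rₚ)/(rₐ + rₚ) = (4.9411 × 10^12) / (5.7989 × 10^12) = 0.852075

Final answer:
(a) a = 2.899 Tm
(b) e = 0.8521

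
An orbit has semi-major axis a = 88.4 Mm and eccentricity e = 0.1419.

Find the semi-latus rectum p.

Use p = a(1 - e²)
a = 88.4 Mm = 8.84 × 10^7 m
e = 0.1419,  e² = 0.0201356,  1 − e² = 0.979864
p = a(1 − e²) = 8.84 × 10^7 m × 0.979864 = 8.662 × 10^7 m ≈ 86.62 Mm

Final answer: p = 86.62 Mm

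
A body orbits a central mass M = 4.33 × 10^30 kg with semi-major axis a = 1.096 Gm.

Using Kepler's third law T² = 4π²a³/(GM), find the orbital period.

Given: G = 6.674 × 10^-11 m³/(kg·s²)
M = 4.33 × 10^30 kg
GM = G × M = 6.674 × 10^-11 × 4.33 × 10^30 = 2.88984 × 10^20 m³/s²
a = 1.096 Gm = 1.096 × 10^9 m
a³ = 1.31653 × 10^27 m³
T = 2π √(a³/GM) = 2π √((1.31653 × 10^27) / (2.88984 × 10^20)) = 2π × 2134.41 s
T = 13410.9 s ≈ 3.725 hours

Final answer: 3.725 hours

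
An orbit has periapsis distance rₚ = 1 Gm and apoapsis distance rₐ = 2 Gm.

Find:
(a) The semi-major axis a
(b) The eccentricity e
rₚ = 1 Gm = 1 × 10^9 m
rₐ = 2 Gm = 2 × 10^9 m
(a) a = (rₚ + rₐ)/2 = 1.5 × 10^9 m ≈ 1.5 Gm
(b) e = (rₐ − rₚ)/(rₐ + rₚ) = (1 × 10^9) / (3 × 10^9) = 0.333333

Final answer:
(a) a = 1.5 Gm
(b) e = 0.3333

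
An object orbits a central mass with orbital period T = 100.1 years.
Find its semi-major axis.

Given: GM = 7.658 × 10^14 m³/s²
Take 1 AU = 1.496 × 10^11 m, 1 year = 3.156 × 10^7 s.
T = 100.1 years = 3.15916 × 10^9 s
GM = 7.658 × 10^14 m³/s²
Kepler's third law: a³ = GM T² / (4π²)
T² = 9.98027 × 10^18 s²
a³ = (7.658 × 10^14) × (9.98027 × 10^18) / (4π²) = 1.93597 × 10^32 m³
a = (a³)^(1/3) = 5.78495 × 10^10 m ≈ 0.3867 AU

Final answer: 0.3867 AU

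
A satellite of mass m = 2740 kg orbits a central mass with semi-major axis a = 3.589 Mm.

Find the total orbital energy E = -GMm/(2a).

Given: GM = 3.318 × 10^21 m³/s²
a = 3.589 Mm = 3.589 × 10^6 m
GM = 3.318 × 10^21 m³/s²
2a = 7.178 × 10^6 m
GMm = 3.318 × 10^21 × 2740 = 9.09132 × 10^24 m³·kg/s²
E = −GMm/(2a) = -1.26655 × 10^18 J ≈ -1.267 EJ

Final answer: -1.267 EJ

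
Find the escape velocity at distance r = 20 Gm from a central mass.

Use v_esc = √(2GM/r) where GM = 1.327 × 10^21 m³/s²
r = 20 Gm = 2 × 10^10 m
GM = 1.327 × 10^21 m³/s²
2GM/r = 2 × (1.327 × 10^21) / (2 × 10^10) = 1.327 × 10^11 m²/s²
v_esc = √(2GM/r) = 364280 m/s ≈ 364.3 km/s

Final answer: 364.3 km/s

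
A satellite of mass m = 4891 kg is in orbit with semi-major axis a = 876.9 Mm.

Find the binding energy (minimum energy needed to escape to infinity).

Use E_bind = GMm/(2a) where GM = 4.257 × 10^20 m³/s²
a = 876.9 Mm = 8.769 × 10^8 m
GM = 4.257 × 10^20 m³/s²
m = 4891 kg
GMm = 4.257 × 10^20 × 4891 = 2.0821 × 10^24 m³·kg/s²
2a = 1.7538 × 10^9 m
E_bind = GMm/(2a) = 1.18719 × 10^15 J ≈ 1.187 PJ

Final answer: 1.187 PJ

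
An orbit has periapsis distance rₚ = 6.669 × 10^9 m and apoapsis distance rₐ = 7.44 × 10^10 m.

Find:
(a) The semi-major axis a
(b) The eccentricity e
rₚ = 6.669 × 10^9 m
rₐ = 7.44 × 10^10 m
(a) a = (rₚ + rₐ)/2 = 4.05345 × 10^10 m ≈ 4.053 × 10^10 m
(b) e = (rₐ − rₚ)/(rₐ + rₚ) = (6.7731 × 10^10) / (8.1069 × 10^10) = 0.835473

Final answer:
(a) a = 4.053 × 10^10 m
(b) e = 0.8355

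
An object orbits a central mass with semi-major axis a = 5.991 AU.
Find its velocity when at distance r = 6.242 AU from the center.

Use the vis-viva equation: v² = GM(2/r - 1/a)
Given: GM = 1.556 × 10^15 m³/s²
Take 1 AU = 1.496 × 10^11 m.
a = 5.991 AU = 8.96254 × 10^11 m
r = 6.242 AU = 9.33803 × 10^11 m
GM = 1.556 × 10^15 m³/s²
2/r − 1/a = 2.14178 × 10^-12 − 1.11576 × 10^-12 = 1.02602 × 10^-12 m⁻¹
v² = GM (2/r − 1/a) = 1596.49 m²/s²
v = 39.9561 m/s ≈ 39.96 m/s

Final answer: 39.96 m/s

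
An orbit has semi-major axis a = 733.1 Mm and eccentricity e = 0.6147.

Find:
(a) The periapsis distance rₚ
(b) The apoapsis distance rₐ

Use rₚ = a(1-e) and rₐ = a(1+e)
a = 733.1 Mm = 7.331 × 10^8 m
e = 0.6147:  1 − e = 0.3853,  1 + e = 1.6147
(a) rₚ = a(1 − e) = 7.331 × 10^8 m × 0.3853 = 2.82463 × 10^8 m ≈ 282.5 Mm
(b) rₐ = a(1 + e) = 7.331 × 10^8 m × 1.6147 = 1.18374 × 10^9 m ≈ 1.184 Gm

Final answer:
(a) rₚ = 282.5 Mm
(b) rₐ = 1.184 Gm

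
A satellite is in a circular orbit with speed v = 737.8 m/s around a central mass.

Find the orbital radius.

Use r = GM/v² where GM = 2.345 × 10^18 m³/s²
v = 737.8 m/s
GM = 2.345 × 10^18 m³/s²
v² = 544349 m²/s²
r = GM/v² = (2.345 × 10^18) / 544349 = 4.3079 × 10^12 m ≈ 4.308 Tm

Final answer: 4.308 Tm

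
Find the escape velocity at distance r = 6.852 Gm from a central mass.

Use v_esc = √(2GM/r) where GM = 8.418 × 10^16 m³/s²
r = 6.852 Gm = 6.852 × 10^9 m
GM = 8.418 × 10^16 m³/s²
2GM/r = 2 × (8.418 × 10^16) / (6.852 × 10^9) = 2.45709 × 10^7 m²/s²
v_esc = √(2GM/r) = 4956.91 m/s ≈ 4.957 km/s

Final answer: 4.957 km/s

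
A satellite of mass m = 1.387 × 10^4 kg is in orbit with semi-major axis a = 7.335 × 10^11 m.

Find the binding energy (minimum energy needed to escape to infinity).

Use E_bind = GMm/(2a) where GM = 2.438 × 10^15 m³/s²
a = 7.335 × 10^11 m
GM = 2.438 × 10^15 m³/s²
m = 1.387 × 10^4 kg
GMm = 2.438 × 10^15 × 13870 = 3.38151 × 10^19 m³·kg/s²
2a = 1.467 × 10^12 m
E_bind = GMm/(2a) = 2.30505 × 10^7 J ≈ 23.05 MJ

Final answer: 23.05 MJ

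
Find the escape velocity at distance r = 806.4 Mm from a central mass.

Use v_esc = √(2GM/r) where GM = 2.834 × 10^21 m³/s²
r = 806.4 Mm = 8.064 × 10^8 m
GM = 2.834 × 10^21 m³/s²
2GM/r = 2 × (2.834 × 10^21) / (8.064 × 10^8) = 7.02877 × 10^12 m²/s²
v_esc = √(2GM/r) = 2.65118 × 10^6 m/s ≈ 2651 km/s

Final answer: 2651 km/s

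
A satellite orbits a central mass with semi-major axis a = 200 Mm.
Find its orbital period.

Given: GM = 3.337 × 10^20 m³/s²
a = 200 Mm = 2 × 10^8 m
GM = 3.337 × 10^20 m³/s²
a³ = 8 × 10^24 m³
T = 2π √(a³/GM) = 2π √((8 × 10^24) / (3.337 × 10^20)) = 2π × 154.834 s
T = 972.852 s ≈ 16.21 minutes

Final answer: 16.21 minutes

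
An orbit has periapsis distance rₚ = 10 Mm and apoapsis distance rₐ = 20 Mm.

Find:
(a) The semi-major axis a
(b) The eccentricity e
rₚ = 10 Mm = 1 × 10^7 m
rₐ = 20 Mm = 2 × 10^7 m
(a) a = (rₚ + rₐ)/2 = 1.5 × 10^7 m ≈ 15 Mm
(b) e = (rₐ − rₚ)/(rₐ + rₚ) = (1 × 10^7) / (3 × 10^7) = 0.333333

Final answer:
(a) a = 15 Mm
(b) e = 0.3333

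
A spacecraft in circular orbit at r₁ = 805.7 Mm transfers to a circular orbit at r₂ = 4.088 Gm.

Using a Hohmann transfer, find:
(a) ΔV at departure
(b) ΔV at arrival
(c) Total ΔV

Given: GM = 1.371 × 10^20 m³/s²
r₁ = 805.7 Mm = 8.057 × 10^8 m
r₂ = 4.088 Gm = 4.088 × 10^9 m
GM = 1.371 × 10^20 m³/s²
Transfer ellipse: a_t = (r₁ + r₂)/2 = 2.44685 × 10^9 m
Circular speed at r₁: v₁ = √(GM/r₁) = 412508 m/s
Transfer speed at r₁ (periapsis): v₁ₜ = √(GM(2/r₁ − 1/a_t)) = 533192 m/s
(a) ΔV₁ = v₁ₜ − v₁ = 120685 m/s ≈ 120.7 km/s
Circular speed at r₂: v₂ = √(GM/r₂) = 183132 m/s
Transfer speed at r₂ (apoapsis): v₂ₜ = √(GM(2/r₂ − 1/a_t)) = 105086 m/s
(b) ΔV₂ = v₂ − v₂ₜ = 78045.3 m/s ≈ 78.05 km/s
(c) ΔV_total = ΔV₁ + ΔV₂ = 198730 m/s ≈ 198.7 km/s

Final answer:
(a) ΔV₁ = 120.7 km/s
(b) ΔV₂ = 78.05 km/s
(c) ΔV_total = 198.7 km/s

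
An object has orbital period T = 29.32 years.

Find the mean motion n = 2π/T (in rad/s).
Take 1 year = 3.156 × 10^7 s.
T = 29.32 years = 9.25339 × 10^8 s
n = 2π / (9.25339 × 10^8 s) = 6.79014 × 10^-9 rad/s ≈ 6.79 × 10^-9 rad/s

Final answer: n = 6.79 × 10^-9 rad/s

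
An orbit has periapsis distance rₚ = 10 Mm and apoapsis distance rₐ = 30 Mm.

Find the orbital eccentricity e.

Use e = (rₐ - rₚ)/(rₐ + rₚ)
rₚ = 10 Mm = 1 × 10^7 m
rₐ = 30 Mm = 3 × 10^7 m
rₐ − rₚ = 2 × 10^7 m
rₐ + rₚ = 4 × 10^7 m
e = (rₐ − rₚ)/(rₐ + rₚ) = 0.5

Final answer: e = 0.5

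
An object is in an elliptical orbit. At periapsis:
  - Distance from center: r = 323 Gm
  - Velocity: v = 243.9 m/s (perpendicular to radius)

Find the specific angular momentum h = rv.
r = 323 Gm = 3.23 × 10^11 m
v = 243.9 m/s
h = rv = 3.23 × 10^11 × 243.9 = 7.87797 × 10^13 m²/s ≈ 7.878 × 10^13 m²/s

Final answer: h = 7.878 × 10^13 m²/s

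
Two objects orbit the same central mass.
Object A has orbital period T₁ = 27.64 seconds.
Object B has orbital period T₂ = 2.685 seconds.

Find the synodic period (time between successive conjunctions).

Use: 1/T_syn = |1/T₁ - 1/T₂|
T₁ = 27.64 seconds
T₂ = 2.685 seconds
1/T₁ = 0.0361795 s⁻¹
1/T₂ = 0.372439 s⁻¹
|1/T₁ − 1/T₂| = 0.33626 s⁻¹
T_syn = 1 / |1/T₁ − 1/T₂| = 2.97389 s ≈ 2.974 seconds

Final answer: T_syn = 2.974 seconds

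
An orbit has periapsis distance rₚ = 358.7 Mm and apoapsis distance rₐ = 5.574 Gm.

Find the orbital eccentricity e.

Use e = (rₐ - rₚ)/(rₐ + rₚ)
rₚ = 358.7 Mm = 3.587 × 10^8 m
rₐ = 5.574 Gm = 5.574 × 10^9 m
rₐ − rₚ = 5.2153 × 10^9 m
rₐ + rₚ = 5.9327 × 10^9 m
e = (rₐ − rₚ)/(rₐ + rₚ) = 0.879077

Final answer: e = 0.8791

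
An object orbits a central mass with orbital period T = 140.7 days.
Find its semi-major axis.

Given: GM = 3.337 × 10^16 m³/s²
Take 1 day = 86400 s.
T = 140.7 days = 1.21565 × 10^7 s
GM = 3.337 × 10^16 m³/s²
Kepler's third law: a³ = GM T² / (4π²)
T² = 1.4778 × 10^14 s²
a³ = (3.337 × 10^16) × (1.4778 × 10^14) / (4π²) = 1.24914 × 10^29 m³
a = (a³)^(1/3) = 4.99886 × 10^9 m ≈ 4.999 Gm

Final answer: 4.999 Gm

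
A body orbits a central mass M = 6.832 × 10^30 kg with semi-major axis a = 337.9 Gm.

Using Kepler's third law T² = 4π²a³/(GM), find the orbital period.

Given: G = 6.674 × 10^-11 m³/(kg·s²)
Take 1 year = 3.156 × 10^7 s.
M = 6.832 × 10^30 kg
GM = G × M = 6.674 × 10^-11 × 6.832 × 10^30 = 4.55968 × 10^20 m³/s²
a = 337.9 Gm = 3.379 × 10^11 m
a³ = 3.85802 × 10^34 m³
T = 2π √(a³/GM) = 2π √((3.85802 × 10^34) / (4.55968 × 10^20)) = 2π × 9.19846 × 10^6 s
T = 5.77956 × 10^7 s ≈ 1.831 years

Final answer: 1.831 years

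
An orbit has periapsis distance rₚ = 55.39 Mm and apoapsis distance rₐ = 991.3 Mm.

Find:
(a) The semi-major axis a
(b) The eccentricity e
rₚ = 55.39 Mm = 5.539 × 10^7 m
rₐ = 991.3 Mm = 9.913 × 10^8 m
(a) a = (rₚ + rₐ)/2 = 5.23345 × 10^8 m ≈ 523.3 Mm
(b) e = (rₐ − rₚ)/(rₐ + rₚ) = (9.3591 × 10^8) / (1.04669 × 10^9) = 0.894162

Final answer:
(a) a = 523.3 Mm
(b) e = 0.8942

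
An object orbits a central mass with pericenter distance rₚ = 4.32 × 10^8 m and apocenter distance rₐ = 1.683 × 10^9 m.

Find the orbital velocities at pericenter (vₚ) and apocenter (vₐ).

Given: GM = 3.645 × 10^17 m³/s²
rₚ = 4.32 × 10^8 m
rₐ = 1.683 × 10^9 m
GM = 3.645 × 10^17 m³/s²
a = (rₚ + rₐ)/2 = 1.0575 × 10^9 m
Vis-viva: v² = GM (2/r − 1/a)
vₚ² = 3.645 × 10^17 × (4.62963 × 10^-9 − 9.45626 × 10^-10) = 1.34282 × 10^9 m²/s²
vₚ = 36644.5 m/s ≈ 36.64 km/s
vₐ² = 3.645 × 10^17 × (1.18835 × 10^-9 − 9.45626 × 10^-10) = 8.84742 × 10^7 m²/s²
vₐ = 9406.07 m/s ≈ 9.406 km/s

Final answer: vₚ = 36.64 km/s, vₐ = 9.406 km/s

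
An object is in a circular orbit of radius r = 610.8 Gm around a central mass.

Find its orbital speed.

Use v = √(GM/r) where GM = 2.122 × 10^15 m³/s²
r = 610.8 Gm = 6.108 × 10^11 m
GM = 2.122 × 10^15 m³/s²
GM/r = (2.122 × 10^15) / (6.108 × 10^11) = 3474.13 m²/s²
v = √(GM/r) = 58.9418 m/s ≈ 58.94 m/s

Final answer: 58.94 m/s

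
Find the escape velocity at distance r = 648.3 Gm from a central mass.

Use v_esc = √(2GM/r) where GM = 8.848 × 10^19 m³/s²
r = 648.3 Gm = 6.483 × 10^11 m
GM = 8.848 × 10^19 m³/s²
2GM/r = 2 × (8.848 × 10^19) / (6.483 × 10^11) = 2.7296 × 10^8 m²/s²
v_esc = √(2GM/r) = 16521.5 m/s ≈ 16.52 km/s

Final answer: 16.52 km/s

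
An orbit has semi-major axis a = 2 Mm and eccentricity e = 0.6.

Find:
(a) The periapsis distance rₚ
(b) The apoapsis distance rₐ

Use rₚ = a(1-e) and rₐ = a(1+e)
a = 2 Mm = 2 × 10^6 m
e = 0.6:  1 − e = 0.4,  1 + e = 1.6
(a) rₚ = a(1 − e) = 2 × 10^6 m × 0.4 = 800000 m ≈ 800 km
(b) rₐ = a(1 + e) = 2 × 10^6 m × 1.6 = 3.2 × 10^6 m ≈ 3.2 Mm

Final answer:
(a) rₚ = 800 km
(b) rₐ = 3.2 Mm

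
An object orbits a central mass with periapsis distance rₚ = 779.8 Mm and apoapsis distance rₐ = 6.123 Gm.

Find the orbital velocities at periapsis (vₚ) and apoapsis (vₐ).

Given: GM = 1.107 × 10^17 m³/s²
rₚ = 779.8 Mm = 7.798 × 10^8 m
rₐ = 6.123 Gm = 6.123 × 10^9 m
GM = 1.107 × 10^17 m³/s²
a = (rₚ + rₐ)/2 = 3.4514 × 10^9 m
Vis-viva: v² = GM (2/r − 1/a)
vₚ² = 1.107 × 10^17 × (2.56476 × 10^-9 − 2.89737 × 10^-10) = 2.51845 × 10^8 m²/s²
vₚ = 15869.6 m/s ≈ 15.87 km/s
vₐ² = 1.107 × 10^17 × (3.26637 × 10^-10 − 2.89737 × 10^-10) = 4.0848 × 10^6 m²/s²
vₐ = 2021.09 m/s ≈ 2.021 km/s

Final answer: vₚ = 15.87 km/s, vₐ = 2.021 km/s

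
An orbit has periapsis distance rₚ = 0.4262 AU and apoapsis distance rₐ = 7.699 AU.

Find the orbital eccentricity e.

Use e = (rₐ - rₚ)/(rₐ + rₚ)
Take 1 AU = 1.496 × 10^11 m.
rₚ = 0.4262 AU = 6.37595 × 10^10 m
rₐ = 7.699 AU = 1.15177 × 10^12 m
rₐ − rₚ = 1.08801 × 10^12 m
rₐ + rₚ = 1.21553 × 10^12 m
e = (rₐ − rₚ)/(rₐ + rₚ) = 0.895092

Final answer: e = 0.8951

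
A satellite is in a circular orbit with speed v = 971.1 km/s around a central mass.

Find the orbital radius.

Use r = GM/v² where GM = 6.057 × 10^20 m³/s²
v = 971.1 km/s = 971100 m/s
GM = 6.057 × 10^20 m³/s²
v² = 9.43035 × 10^11 m²/s²
r = GM/v² = (6.057 × 10^20) / (9.43035 × 10^11) = 6.42288 × 10^8 m ≈ 642.3 Mm

Final answer: 642.3 Mm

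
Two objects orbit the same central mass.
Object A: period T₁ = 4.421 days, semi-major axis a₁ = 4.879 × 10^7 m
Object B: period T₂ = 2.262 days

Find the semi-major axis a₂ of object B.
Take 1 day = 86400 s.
T₁ = 4.421 days = 381974 s
T₂ = 2.262 days = 195437 s
a₁ = 4.879 × 10^7 m
Kepler's third law: (T₂/T₁)² = (a₂/a₁)³  ⇒  a₂ = a₁ (T₂/T₁)^(2/3)
T₂/T₁ = 0.511649
(T₂/T₁)^(2/3) = 0.639707
a₂ = 4.879 × 10^7 m × 0.639707 = 3.12113 × 10^7 m ≈ 3.121 × 10^7 m

Final answer: a₂ = 3.121 × 10^7 m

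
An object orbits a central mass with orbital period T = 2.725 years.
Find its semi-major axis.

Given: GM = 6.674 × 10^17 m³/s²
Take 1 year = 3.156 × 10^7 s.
T = 2.725 years = 8.6001 × 10^7 s
GM = 6.674 × 10^17 m³/s²
Kepler's third law: a³ = GM T² / (4π²)
T² = 7.39617 × 10^15 s²
a³ = (6.674 × 10^17) × (7.39617 × 10^15) / (4π²) = 1.25036 × 10^32 m³
a = (a³)^(1/3) = 5.00047 × 10^10 m ≈ 50 Gm

Final answer: 50 Gm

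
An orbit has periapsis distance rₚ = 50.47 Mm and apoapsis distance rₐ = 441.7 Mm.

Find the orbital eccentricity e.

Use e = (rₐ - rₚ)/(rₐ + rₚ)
rₚ = 50.47 Mm = 5.047 × 10^7 m
rₐ = 441.7 Mm = 4.417 × 10^8 m
rₐ − rₚ = 3.9123 × 10^8 m
rₐ + rₚ = 4.9217 × 10^8 m
e = (rₐ − rₚ)/(rₐ + rₚ) = 0.794908

Final answer: e = 0.7949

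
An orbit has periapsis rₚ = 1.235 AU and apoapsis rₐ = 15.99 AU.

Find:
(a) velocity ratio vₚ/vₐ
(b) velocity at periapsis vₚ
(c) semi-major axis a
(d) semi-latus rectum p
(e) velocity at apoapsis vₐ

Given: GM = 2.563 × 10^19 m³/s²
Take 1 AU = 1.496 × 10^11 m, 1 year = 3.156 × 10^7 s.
rₚ = 1.235 AU = 1.84756 × 10^11 m
rₐ = 15.99 AU = 2.3921 × 10^12 m
GM = 2.563 × 10^19 m³/s²
a = (rₚ + rₐ)/2 = 1.28843 × 10^12 m
e = (rₐ − rₚ)/(rₐ + rₚ) = (2.20735 × 10^12) / (2.57686 × 10^12) = 0.856604
(a) vₚ/vₐ = rₐ/rₚ (angular momentum) = (2.3921 × 10^12) / (1.84756 × 10^11) = 12.9474 ≈ 12.95
(b) vₚ² = GM (2/rₚ − 1/a) = 2.563 × 10^19 × (1.08251 × 10^-11 − 7.76138 × 10^-13) = 2.57555 × 10^8 m²/s²;  vₚ = 16048.5 m/s ≈ 3.386 AU/year
(c) a = 1.28843 × 10^12 m ≈ 8.613 AU
(d) 1 − e² = 0.26623;  p = a(1 − e²) = 1.28843 × 10^12 × 0.26623 = 3.43019 × 10^11 m ≈ 2.293 AU
(e) vₐ² = GM (2/rₐ − 1/a) = 2.563 × 10^19 × (8.36084 × 10^-13 − 7.76138 × 10^-13) = 1.53641 × 10^6 m²/s²;  vₐ = 1239.52 m/s ≈ 0.2615 AU/year

Final answer:
(a) velocity ratio vₚ/vₐ = 12.95
(b) velocity at periapsis vₚ = 3.386 AU/year
(c) semi-major axis a = 8.613 AU
(d) semi-latus rectum p = 2.293 AU
(e) velocity at apoapsis vₐ = 0.2615 AU/year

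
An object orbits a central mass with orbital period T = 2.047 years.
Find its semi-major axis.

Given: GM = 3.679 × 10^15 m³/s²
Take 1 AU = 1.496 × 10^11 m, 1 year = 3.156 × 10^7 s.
T = 2.047 years = 6.46033 × 10^7 s
GM = 3.679 × 10^15 m³/s²
Kepler's third law: a³ = GM T² / (4π²)
T² = 4.17359 × 10^15 s²
a³ = (3.679 × 10^15) × (4.17359 × 10^15) / (4π²) = 3.88937 × 10^29 m³
a = (a³)^(1/3) = 7.2995 × 10^9 m ≈ 0.04879 AU

Final answer: 0.04879 AU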